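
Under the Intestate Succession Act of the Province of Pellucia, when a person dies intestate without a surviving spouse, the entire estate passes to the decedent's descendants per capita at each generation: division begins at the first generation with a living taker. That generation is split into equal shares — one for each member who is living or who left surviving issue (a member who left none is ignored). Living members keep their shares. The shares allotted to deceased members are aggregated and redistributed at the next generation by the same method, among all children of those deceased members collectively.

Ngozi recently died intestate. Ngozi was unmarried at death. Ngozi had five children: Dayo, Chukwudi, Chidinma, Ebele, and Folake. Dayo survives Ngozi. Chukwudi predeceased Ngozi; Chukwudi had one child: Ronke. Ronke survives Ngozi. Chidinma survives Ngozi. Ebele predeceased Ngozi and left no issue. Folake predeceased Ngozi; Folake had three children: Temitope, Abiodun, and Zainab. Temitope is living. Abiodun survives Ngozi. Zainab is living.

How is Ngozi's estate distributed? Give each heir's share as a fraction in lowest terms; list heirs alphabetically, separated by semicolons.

Abiodun 1/8; Chidinma 1/4; Dayo 1/4; Ronke 1/8; Temitope 1/8; Zainab 1/8

There is no surviving spouse, so the entire estate passes to Ngozi's descendants per capita at each generation.
At generation 1 (Dayo, Chukwudi, Chidinma, Folake) there are 4 shares of (1)/4 = 1/4 each.
Living: Dayo and Chidinma — each takes 1/4.
Deceased: Chukwudi and Folake. Their combined 1/2 is pooled and carried to generation 2.
At generation 2 (Ronke, Temitope, Abiodun, Zainab) there are 4 shares of (1/2)/4 = 1/8 each.
Living: Ronke, Temitope, Abiodun, and Zainab — each takes 1/8.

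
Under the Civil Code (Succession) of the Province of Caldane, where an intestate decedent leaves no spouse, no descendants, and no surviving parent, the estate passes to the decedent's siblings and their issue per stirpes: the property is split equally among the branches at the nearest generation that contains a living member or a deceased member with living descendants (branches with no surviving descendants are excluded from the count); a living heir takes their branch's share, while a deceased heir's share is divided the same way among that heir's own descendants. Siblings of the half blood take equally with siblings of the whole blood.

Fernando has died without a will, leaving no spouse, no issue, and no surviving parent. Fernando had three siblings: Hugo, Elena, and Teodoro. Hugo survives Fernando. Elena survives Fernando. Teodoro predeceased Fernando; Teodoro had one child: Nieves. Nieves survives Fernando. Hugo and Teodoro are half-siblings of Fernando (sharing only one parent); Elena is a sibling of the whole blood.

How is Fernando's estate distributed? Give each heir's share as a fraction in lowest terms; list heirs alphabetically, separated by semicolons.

No spouse, descendants, or parent survives, so the estate passes to Fernando's siblings per stirpes.
Half-blood and whole-blood siblings take equally under the stated rule.
The estate is divided into 3 equal shares of 1/3 among Hugo, Elena, Teodoro.
Hugo is living and takes 1/3.
Elena is living and takes 1/3.
Teodoro predeceased; the 1/3 allotted to Teodoro's branch passes to Teodoro's issue by representation.
Nieves is the sole taker at this level and receives the full 1/3.

Elena 1/3; Hugo 1/3; Nieves 1/3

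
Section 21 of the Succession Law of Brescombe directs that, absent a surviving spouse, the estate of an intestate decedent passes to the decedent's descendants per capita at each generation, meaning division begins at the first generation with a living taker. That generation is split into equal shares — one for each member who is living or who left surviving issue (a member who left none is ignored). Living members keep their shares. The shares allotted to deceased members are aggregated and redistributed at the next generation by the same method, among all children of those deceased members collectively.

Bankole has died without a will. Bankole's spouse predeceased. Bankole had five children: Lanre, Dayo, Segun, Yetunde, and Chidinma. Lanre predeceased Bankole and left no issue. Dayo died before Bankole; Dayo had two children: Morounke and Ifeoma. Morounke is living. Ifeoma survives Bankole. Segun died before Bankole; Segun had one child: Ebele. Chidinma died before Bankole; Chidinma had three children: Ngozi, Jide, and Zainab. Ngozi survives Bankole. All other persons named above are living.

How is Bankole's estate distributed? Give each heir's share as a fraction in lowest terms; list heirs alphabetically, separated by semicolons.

Ebele 1/8; Ifeoma 1/8; Jide 1/8; Morounke 1/8; Ngozi 1/8; Yetunde 1/4; Zainab 1/8

There is no surviving spouse, so the entire estate passes to Bankole's descendants per capita at each generation.
At generation 1 (Dayo, Segun, Yetunde, Chidinma) there are 4 shares of (1)/4 = 1/4 each.
Living: Yetunde — each takes 1/4.
Deceased: Dayo, Segun, and Chidinma. Their combined 3/4 is pooled and carried to generation 2.
At generation 2 (Morounke, Ifeoma, Ebele, Ngozi, Jide, Zainab) there are 6 shares of (3/4)/6 = 1/8 each.
Living: Morounke, Ifeoma, Ebele, Ngozi, Jide, and Zainab — each takes 1/8.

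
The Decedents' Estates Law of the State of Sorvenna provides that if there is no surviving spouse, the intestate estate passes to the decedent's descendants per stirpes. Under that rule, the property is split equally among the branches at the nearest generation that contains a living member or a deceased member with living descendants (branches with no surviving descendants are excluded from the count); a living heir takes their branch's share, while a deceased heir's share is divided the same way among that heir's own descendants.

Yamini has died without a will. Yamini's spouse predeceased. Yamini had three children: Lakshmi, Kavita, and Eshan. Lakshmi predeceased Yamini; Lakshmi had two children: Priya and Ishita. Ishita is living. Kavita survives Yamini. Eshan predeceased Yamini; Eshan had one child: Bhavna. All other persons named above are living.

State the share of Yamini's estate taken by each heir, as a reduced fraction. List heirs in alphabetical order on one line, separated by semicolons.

Bhavna 1/3; Ishita 1/6; Kavita 1/3; Priya 1/6

There is no surviving spouse, so the entire estate passes to Yamini's descendants per stirpes.
The estate is divided into 3 equal shares of 1/3 among Lakshmi, Kavita, Eshan.
Lakshmi predeceased; the 1/3 allotted to Lakshmi's branch passes to Lakshmi's issue by representation.
The 1/3 is divided into 2 equal shares of 1/6 among Priya, Ishita.
Priya is living and takes 1/6.
Ishita is living and takes 1/6.
Kavita is living and takes 1/3.
Eshan predeceased; the 1/3 allotted to Eshan's branch passes to Eshan's issue by representation.
Bhavna is the sole taker at this level and receives the full 1/3.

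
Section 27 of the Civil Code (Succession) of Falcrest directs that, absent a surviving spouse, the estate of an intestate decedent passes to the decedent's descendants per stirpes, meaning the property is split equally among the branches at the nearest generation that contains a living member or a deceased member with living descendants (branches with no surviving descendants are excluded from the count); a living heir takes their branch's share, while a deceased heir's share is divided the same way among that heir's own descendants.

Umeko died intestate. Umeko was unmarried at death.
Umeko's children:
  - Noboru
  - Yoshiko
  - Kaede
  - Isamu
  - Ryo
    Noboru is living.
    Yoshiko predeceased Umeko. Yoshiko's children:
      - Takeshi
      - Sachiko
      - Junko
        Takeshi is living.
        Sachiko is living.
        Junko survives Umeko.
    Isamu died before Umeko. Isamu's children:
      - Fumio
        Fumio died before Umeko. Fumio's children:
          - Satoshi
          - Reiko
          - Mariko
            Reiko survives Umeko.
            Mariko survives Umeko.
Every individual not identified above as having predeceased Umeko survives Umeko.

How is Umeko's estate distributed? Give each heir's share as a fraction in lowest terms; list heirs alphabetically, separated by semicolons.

There is no surviving spouse, so the entire estate passes to Umeko's descendants per stirpes.
The estate is divided into 5 equal shares of 1/5 among Noboru, Yoshiko, Kaede, Isamu, Ryo.
Noboru is living and takes 1/5.
Yoshiko predeceased; the 1/5 allotted to Yoshiko's branch passes to Yoshiko's issue by representation.
The 1/5 is divided into 3 equal shares of 1/15 among Takeshi, Sachiko, Junko.
Takeshi is living and takes 1/15.
Sachiko is living and takes 1/15.
Junko is living and takes 1/15.
Kaede is living and takes 1/5.
Isamu predeceased; the 1/5 allotted to Isamu's branch passes to Isamu's issue by representation.
Fumio's line is the sole branch at this level, so the full 1/5 passes to Fumio's issue by representation.
The 1/5 is divided into 3 equal shares of 1/15 among Satoshi, Reiko, Mariko.
Satoshi is living and takes 1/15.
Reiko is living and takes 1/15.
Mariko is living and takes 1/15.
Ryo is living and takes 1/5.

Junko 1/15; Kaede 1/5; Mariko 1/15; Noboru 1/5; Reiko 1/15; Ryo 1/5; Sachiko 1/15; Satoshi 1/15; Takeshi 1/15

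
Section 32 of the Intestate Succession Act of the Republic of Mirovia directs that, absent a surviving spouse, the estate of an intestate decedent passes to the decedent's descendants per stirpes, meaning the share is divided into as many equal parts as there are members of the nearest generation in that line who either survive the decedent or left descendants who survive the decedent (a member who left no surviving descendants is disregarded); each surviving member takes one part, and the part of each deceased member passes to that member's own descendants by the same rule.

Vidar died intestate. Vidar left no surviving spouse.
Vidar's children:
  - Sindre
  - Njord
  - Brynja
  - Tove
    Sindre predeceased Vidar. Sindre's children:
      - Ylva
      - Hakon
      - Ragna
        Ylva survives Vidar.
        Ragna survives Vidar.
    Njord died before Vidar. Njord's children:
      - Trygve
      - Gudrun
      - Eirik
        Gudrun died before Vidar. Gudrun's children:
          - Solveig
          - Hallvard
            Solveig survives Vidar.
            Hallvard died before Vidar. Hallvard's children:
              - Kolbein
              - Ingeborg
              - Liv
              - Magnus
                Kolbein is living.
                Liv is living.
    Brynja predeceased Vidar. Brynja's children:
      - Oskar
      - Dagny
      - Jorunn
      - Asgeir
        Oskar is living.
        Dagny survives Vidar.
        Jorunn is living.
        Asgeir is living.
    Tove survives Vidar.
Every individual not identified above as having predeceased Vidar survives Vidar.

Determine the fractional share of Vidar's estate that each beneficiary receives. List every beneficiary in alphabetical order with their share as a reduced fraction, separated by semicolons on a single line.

There is no surviving spouse, so the entire estate passes to Vidar's descendants per stirpes.
The estate is divided into 4 equal shares of 1/4 among Sindre, Njord, Brynja, Tove.
Sindre predeceased; the 1/4 allotted to Sindre's branch passes to Sindre's issue by representation.
The 1/4 is divided into 3 equal shares of 1/12 among Ylva, Hakon, Ragna.
Ylva is living and takes 1/12.
Hakon is living and takes 1/12.
Ragna is living and takes 1/12.
Njord predeceased; the 1/4 allotted to Njord's branch passes to Njord's issue by representation.
The 1/4 is divided into 3 equal shares of 1/12 among Trygve, Gudrun, Eirik.
Trygve is living and takes 1/12.
Gudrun predeceased; the 1/12 allotted to Gudrun's branch passes to Gudrun's issue by representation.
The 1/12 is divided into 2 equal shares of 1/24 among Solveig, Hallvard.
Solveig is living and takes 1/24.
Hallvard predeceased; the 1/24 allotted to Hallvard's branch passes to Hallvard's issue by representation.
The 1/24 is divided into 4 equal shares of 1/96 among Kolbein, Ingeborg, Liv, Magnus.
Kolbein is living and takes 1/96.
Ingeborg is living and takes 1/96.
Liv is living and takes 1/96.
Magnus is living and takes 1/96.
Eirik is living and takes 1/12.
Brynja predeceased; the 1/4 allotted to Brynja's branch passes to Brynja's issue by representation.
The 1/4 is divided into 4 equal shares of 1/16 among Oskar, Dagny, Jorunn, Asgeir.
Oskar is living and takes 1/16.
Dagny is living and takes 1/16.
Jorunn is living and takes 1/16.
Asgeir is living and takes 1/16.
Tove is living and takes 1/4.

Asgeir 1/16; Dagny 1/16; Eirik 1/12; Hakon 1/12; Ingeborg 1/96; Jorunn 1/16; Kolbein 1/96; Liv 1/96; Magnus 1/96; Oskar 1/16; Ragna 1/12; Solveig 1/24; Tove 1/4; Trygve 1/12; Ylva 1/12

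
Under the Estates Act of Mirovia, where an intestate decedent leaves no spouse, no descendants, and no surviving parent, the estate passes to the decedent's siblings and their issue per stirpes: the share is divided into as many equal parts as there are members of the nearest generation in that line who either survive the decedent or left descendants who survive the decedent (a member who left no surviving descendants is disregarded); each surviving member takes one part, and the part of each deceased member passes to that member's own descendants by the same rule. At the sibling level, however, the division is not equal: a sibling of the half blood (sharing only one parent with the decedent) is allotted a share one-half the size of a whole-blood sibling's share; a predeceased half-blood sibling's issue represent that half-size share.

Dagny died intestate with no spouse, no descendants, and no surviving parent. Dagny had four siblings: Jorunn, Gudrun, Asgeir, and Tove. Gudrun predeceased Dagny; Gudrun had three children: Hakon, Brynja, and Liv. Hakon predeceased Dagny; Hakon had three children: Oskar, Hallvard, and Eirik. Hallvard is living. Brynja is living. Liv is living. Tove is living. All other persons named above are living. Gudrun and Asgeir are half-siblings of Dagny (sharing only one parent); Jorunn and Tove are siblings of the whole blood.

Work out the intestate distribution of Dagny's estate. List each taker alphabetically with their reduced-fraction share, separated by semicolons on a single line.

No spouse, descendants, or parent survives, so the estate passes to Dagny's siblings per stirpes.
Half-blood siblings count for one-half the weight of whole-blood siblings at the initial division.
Dividing 1 in proportion to weights (total weight 3): Jorunn (weight 1) → 1/3; Gudrun (weight 1/2) → 1/6; Asgeir (weight 1/2) → 1/6; Tove (weight 1) → 1/3.
Jorunn is living and takes 1/3.
Gudrun predeceased; the 1/6 allotted to Gudrun's branch passes to Gudrun's issue by representation.
The 1/6 is divided into 3 equal shares of 1/18 among Hakon, Brynja, Liv.
Hakon predeceased; the 1/18 allotted to Hakon's branch passes to Hakon's issue by representation.
The 1/18 is divided into 3 equal shares of 1/54 among Oskar, Hallvard, Eirik.
Oskar is living and takes 1/54.
Hallvard is living and takes 1/54.
Eirik is living and takes 1/54.
Brynja is living and takes 1/18.
Liv is living and takes 1/18.
Asgeir is living and takes 1/6.
Tove is living and takes 1/3.

Asgeir 1/6; Brynja 1/18; Eirik 1/54; Hallvard 1/54; Jorunn 1/3; Liv 1/18; Oskar 1/54; Tove 1/3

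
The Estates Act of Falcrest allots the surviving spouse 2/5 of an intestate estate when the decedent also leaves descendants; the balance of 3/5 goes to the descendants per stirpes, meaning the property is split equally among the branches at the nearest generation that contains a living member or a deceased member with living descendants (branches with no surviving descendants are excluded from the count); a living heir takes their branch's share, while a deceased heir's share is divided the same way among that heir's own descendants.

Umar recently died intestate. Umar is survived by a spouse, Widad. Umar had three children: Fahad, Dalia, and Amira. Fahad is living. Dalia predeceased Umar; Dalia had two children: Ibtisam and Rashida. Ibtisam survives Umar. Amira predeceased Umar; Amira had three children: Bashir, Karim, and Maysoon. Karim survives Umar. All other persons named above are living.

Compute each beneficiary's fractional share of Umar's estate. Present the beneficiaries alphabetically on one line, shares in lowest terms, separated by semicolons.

Widad, as surviving spouse, takes 2/5.
The remaining 3/5 passes to Umar's descendants per stirpes.
The 3/5 is divided into 3 equal shares of 1/5 among Fahad, Dalia, Amira.
Fahad is living and takes 1/5.
Dalia predeceased; the 1/5 allotted to Dalia's branch passes to Dalia's issue by representation.
The 1/5 is divided into 2 equal shares of 1/10 among Ibtisam, Rashida.
Ibtisam is living and takes 1/10.
Rashida is living and takes 1/10.
Amira predeceased; the 1/5 allotted to Amira's branch passes to Amira's issue by representation.
The 1/5 is divided into 3 equal shares of 1/15 among Bashir, Karim, Maysoon.
Bashir is living and takes 1/15.
Karim is living and takes 1/15.
Maysoon is living and takes 1/15.

Bashir 1/15; Fahad 1/5; Ibtisam 1/10; Karim 1/15; Maysoon 1/15; Rashida 1/10; Widad 2/5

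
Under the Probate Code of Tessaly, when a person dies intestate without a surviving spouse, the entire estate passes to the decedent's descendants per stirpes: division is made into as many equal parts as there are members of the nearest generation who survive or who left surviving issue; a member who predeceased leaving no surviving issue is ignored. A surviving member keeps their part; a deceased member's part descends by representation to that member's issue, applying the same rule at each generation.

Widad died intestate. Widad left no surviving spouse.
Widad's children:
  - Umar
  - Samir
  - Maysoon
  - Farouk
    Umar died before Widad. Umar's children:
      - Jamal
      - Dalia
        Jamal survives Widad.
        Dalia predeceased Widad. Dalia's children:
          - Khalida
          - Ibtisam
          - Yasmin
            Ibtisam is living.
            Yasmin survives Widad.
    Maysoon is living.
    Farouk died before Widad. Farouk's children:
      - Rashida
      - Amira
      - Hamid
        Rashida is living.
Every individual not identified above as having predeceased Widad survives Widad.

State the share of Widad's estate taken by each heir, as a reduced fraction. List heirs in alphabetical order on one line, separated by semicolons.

Amira 1/12; Hamid 1/12; Ibtisam 1/24; Jamal 1/8; Khalida 1/24; Maysoon 1/4; Rashida 1/12; Samir 1/4; Yasmin 1/24

There is no surviving spouse, so the entire estate passes to Widad's descendants per stirpes.
The estate is divided into 4 equal shares of 1/4 among Umar, Samir, Maysoon, Farouk.
Umar predeceased; the 1/4 allotted to Umar's branch passes to Umar's issue by representation.
The 1/4 is divided into 2 equal shares of 1/8 among Jamal, Dalia.
Jamal is living and takes 1/8.
Dalia predeceased; the 1/8 allotted to Dalia's branch passes to Dalia's issue by representation.
The 1/8 is divided into 3 equal shares of 1/24 among Khalida, Ibtisam, Yasmin.
Khalida is living and takes 1/24.
Ibtisam is living and takes 1/24.
Yasmin is living and takes 1/24.
Samir is living and takes 1/4.
Maysoon is living and takes 1/4.
Farouk predeceased; the 1/4 allotted to Farouk's branch passes to Farouk's issue by representation.
The 1/4 is divided into 3 equal shares of 1/12 among Rashida, Amira, Hamid.
Rashida is living and takes 1/12.
Amira is living and takes 1/12.
Hamid is living and takes 1/12.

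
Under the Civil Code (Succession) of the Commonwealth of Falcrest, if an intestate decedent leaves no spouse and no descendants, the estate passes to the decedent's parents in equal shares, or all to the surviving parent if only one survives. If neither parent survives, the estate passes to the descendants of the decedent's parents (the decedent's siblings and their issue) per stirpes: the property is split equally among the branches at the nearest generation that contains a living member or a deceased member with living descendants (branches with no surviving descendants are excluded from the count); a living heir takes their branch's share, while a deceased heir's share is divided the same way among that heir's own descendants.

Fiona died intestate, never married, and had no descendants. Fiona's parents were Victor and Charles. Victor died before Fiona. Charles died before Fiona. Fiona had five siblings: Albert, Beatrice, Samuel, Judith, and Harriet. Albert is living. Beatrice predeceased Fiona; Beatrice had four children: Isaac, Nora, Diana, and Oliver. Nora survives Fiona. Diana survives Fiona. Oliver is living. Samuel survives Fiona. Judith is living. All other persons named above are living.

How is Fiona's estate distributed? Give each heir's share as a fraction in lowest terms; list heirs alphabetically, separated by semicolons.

Neither parent survives and there are no descendants, so the estate passes to Fiona's siblings and their issue per stirpes.
The estate is divided into 5 equal shares of 1/5 among Albert, Beatrice, Samuel, Judith, Harriet.
Albert is living and takes 1/5.
Beatrice predeceased; the 1/5 allotted to Beatrice's branch passes to Beatrice's issue by representation.
The 1/5 is divided into 4 equal shares of 1/20 among Isaac, Nora, Diana, Oliver.
Isaac is living and takes 1/20.
Nora is living and takes 1/20.
Diana is living and takes 1/20.
Oliver is living and takes 1/20.
Samuel is living and takes 1/5.
Judith is living and takes 1/5.
Harriet is living and takes 1/5.

Albert 1/5; Diana 1/20; Harriet 1/5; Isaac 1/20; Judith 1/5; Nora 1/20; Oliver 1/20; Samuel 1/5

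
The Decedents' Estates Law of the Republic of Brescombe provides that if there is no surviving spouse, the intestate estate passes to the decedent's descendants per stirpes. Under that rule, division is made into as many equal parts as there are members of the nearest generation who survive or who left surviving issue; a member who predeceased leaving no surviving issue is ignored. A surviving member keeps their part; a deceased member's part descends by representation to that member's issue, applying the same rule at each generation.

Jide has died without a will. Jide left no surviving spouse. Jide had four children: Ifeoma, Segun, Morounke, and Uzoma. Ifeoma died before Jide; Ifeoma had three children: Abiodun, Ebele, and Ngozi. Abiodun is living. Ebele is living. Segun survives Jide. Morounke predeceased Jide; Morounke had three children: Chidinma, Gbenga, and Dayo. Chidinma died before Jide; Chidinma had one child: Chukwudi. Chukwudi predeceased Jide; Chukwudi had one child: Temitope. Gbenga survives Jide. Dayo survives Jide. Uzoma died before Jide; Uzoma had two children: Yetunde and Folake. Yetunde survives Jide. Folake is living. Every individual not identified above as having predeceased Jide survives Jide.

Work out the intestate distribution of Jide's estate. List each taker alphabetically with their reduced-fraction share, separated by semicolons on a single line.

Abiodun 1/12; Dayo 1/12; Ebele 1/12; Folake 1/8; Gbenga 1/12; Ngozi 1/12; Segun 1/4; Temitope 1/12; Yetunde 1/8

There is no surviving spouse, so the entire estate passes to Jide's descendants per stirpes.
The estate is divided into 4 equal shares of 1/4 among Ifeoma, Segun, Morounke, Uzoma.
Ifeoma predeceased; the 1/4 allotted to Ifeoma's branch passes to Ifeoma's issue by representation.
The 1/4 is divided into 3 equal shares of 1/12 among Abiodun, Ebele, Ngozi.
Abiodun is living and takes 1/12.
Ebele is living and takes 1/12.
Ngozi is living and takes 1/12.
Segun is living and takes 1/4.
Morounke predeceased; the 1/4 allotted to Morounke's branch passes to Morounke's issue by representation.
The 1/4 is divided into 3 equal shares of 1/12 among Chidinma, Gbenga, Dayo.
Chidinma predeceased; the 1/12 allotted to Chidinma's branch passes to Chidinma's issue by representation.
Chukwudi's line is the sole branch at this level, so the full 1/12 passes to Chukwudi's issue by representation.
Temitope is the sole taker at this level and receives the full 1/12.
Gbenga is living and takes 1/12.
Dayo is living and takes 1/12.
Uzoma predeceased; the 1/4 allotted to Uzoma's branch passes to Uzoma's issue by representation.
The 1/4 is divided into 2 equal shares of 1/8 among Yetunde, Folake.
Yetunde is living and takes 1/8.
Folake is living and takes 1/8.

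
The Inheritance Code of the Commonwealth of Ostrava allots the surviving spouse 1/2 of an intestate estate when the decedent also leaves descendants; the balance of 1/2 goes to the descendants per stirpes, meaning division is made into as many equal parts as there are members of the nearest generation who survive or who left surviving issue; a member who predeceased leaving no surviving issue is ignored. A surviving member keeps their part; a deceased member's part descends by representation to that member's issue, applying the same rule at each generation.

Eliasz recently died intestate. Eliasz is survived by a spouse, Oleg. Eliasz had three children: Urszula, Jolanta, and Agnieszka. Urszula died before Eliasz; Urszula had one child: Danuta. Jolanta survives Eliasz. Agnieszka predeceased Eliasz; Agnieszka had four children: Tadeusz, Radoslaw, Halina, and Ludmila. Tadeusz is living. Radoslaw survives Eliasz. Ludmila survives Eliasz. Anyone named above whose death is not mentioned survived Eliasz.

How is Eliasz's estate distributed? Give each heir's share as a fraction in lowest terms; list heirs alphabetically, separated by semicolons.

Danuta 1/6; Halina 1/24; Jolanta 1/6; Ludmila 1/24; Oleg 1/2; Radoslaw 1/24; Tadeusz 1/24

Oleg, as surviving spouse, takes 1/2.
The remaining 1/2 passes to Eliasz's descendants per stirpes.
The 1/2 is divided into 3 equal shares of 1/6 among Urszula, Jolanta, Agnieszka.
Urszula predeceased; the 1/6 allotted to Urszula's branch passes to Urszula's issue by representation.
Danuta is the sole taker at this level and receives the full 1/6.
Jolanta is living and takes 1/6.
Agnieszka predeceased; the 1/6 allotted to Agnieszka's branch passes to Agnieszka's issue by representation.
The 1/6 is divided into 4 equal shares of 1/24 among Tadeusz, Radoslaw, Halina, Ludmila.
Tadeusz is living and takes 1/24.
Radoslaw is living and takes 1/24.
Halina is living and takes 1/24.
Ludmila is living and takes 1/24.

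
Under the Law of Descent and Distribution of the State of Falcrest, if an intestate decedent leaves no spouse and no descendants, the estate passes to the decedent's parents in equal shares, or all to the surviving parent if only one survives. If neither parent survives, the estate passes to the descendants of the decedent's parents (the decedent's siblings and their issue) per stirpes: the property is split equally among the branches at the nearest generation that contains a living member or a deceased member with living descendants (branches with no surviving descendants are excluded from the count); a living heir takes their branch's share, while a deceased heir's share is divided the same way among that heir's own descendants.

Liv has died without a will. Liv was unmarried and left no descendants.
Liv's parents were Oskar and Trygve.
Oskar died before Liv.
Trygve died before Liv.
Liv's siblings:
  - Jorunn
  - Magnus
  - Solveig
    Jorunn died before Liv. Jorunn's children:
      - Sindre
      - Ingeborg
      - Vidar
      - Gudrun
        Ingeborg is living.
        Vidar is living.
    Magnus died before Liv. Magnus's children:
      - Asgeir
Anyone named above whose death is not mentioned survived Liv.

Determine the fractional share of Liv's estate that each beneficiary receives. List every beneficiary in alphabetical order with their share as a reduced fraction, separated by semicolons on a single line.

Asgeir 1/3; Gudrun 1/12; Ingeborg 1/12; Sindre 1/12; Solveig 1/3; Vidar 1/12

Neither parent survives and there are no descendants, so the estate passes to Liv's siblings and their issue per stirpes.
The estate is divided into 3 equal shares of 1/3 among Jorunn, Magnus, Solveig.
Jorunn predeceased; the 1/3 allotted to Jorunn's branch passes to Jorunn's issue by representation.
The 1/3 is divided into 4 equal shares of 1/12 among Sindre, Ingeborg, Vidar, Gudrun.
Sindre is living and takes 1/12.
Ingeborg is living and takes 1/12.
Vidar is living and takes 1/12.
Gudrun is living and takes 1/12.
Magnus predeceased; the 1/3 allotted to Magnus's branch passes to Magnus's issue by representation.
Asgeir is the sole taker at this level and receives the full 1/3.
Solveig is living and takes 1/3.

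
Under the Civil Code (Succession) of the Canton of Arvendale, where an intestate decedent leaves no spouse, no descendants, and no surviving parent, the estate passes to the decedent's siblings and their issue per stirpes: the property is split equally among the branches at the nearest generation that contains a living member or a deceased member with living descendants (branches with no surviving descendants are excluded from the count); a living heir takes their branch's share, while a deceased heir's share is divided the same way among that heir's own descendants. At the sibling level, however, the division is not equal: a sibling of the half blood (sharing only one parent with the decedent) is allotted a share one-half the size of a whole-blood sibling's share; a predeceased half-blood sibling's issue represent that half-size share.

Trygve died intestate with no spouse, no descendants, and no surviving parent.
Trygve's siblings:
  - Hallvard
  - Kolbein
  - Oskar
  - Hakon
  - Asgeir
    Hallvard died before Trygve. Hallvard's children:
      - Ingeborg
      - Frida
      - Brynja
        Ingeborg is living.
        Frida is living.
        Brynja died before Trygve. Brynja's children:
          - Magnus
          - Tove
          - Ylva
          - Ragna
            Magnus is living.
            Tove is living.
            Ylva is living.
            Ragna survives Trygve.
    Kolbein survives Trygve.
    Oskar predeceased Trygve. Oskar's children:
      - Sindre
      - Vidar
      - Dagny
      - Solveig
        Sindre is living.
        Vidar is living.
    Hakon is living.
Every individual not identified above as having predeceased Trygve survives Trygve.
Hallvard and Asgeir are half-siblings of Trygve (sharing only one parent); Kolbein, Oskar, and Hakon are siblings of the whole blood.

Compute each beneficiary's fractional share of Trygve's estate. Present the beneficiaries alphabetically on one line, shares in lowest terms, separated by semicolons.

Asgeir 1/8; Dagny 1/16; Frida 1/24; Hakon 1/4; Ingeborg 1/24; Kolbein 1/4; Magnus 1/96; Ragna 1/96; Sindre 1/16; Solveig 1/16; Tove 1/96; Vidar 1/16; Ylva 1/96

No spouse, descendants, or parent survives, so the estate passes to Trygve's siblings per stirpes.
Half-blood siblings count for one-half the weight of whole-blood siblings at the initial division.
Dividing 1 in proportion to weights (total weight 4): Hallvard (weight 1/2) → 1/8; Kolbein (weight 1) → 1/4; Oskar (weight 1) → 1/4; Hakon (weight 1) → 1/4; Asgeir (weight 1/2) → 1/8.
Hallvard predeceased; the 1/8 allotted to Hallvard's branch passes to Hallvard's issue by representation.
The 1/8 is divided into 3 equal shares of 1/24 among Ingeborg, Frida, Brynja.
Ingeborg is living and takes 1/24.
Frida is living and takes 1/24.
Brynja predeceased; the 1/24 allotted to Brynja's branch passes to Brynja's issue by representation.
The 1/24 is divided into 4 equal shares of 1/96 among Magnus, Tove, Ylva, Ragna.
Magnus is living and takes 1/96.
Tove is living and takes 1/96.
Ylva is living and takes 1/96.
Ragna is living and takes 1/96.
Kolbein is living and takes 1/4.
Oskar predeceased; the 1/4 allotted to Oskar's branch passes to Oskar's issue by representation.
The 1/4 is divided into 4 equal shares of 1/16 among Sindre, Vidar, Dagny, Solveig.
Sindre is living and takes 1/16.
Vidar is living and takes 1/16.
Dagny is living and takes 1/16.
Solveig is living and takes 1/16.
Hakon is living and takes 1/4.
Asgeir is living and takes 1/8.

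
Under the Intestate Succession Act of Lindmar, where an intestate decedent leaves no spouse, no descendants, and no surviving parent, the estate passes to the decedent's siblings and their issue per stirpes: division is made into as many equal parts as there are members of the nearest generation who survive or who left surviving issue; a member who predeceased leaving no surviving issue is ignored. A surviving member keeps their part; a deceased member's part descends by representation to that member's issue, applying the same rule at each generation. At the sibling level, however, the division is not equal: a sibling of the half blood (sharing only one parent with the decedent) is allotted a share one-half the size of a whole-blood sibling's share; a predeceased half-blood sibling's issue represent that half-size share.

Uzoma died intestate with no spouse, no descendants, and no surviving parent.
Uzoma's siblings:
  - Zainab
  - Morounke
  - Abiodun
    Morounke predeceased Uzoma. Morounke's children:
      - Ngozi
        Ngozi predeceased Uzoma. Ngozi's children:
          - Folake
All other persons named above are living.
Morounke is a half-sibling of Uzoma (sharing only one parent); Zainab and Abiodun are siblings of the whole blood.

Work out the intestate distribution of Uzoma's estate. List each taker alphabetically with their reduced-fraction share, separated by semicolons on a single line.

No spouse, descendants, or parent survives, so the estate passes to Uzoma's siblings per stirpes.
Half-blood siblings count for one-half the weight of whole-blood siblings at the initial division.
Dividing 1 in proportion to weights (total weight 5/2): Zainab (weight 1) → 2/5; Morounke (weight 1/2) → 1/5; Abiodun (weight 1) → 2/5.
Zainab is living and takes 2/5.
Morounke predeceased; the 1/5 allotted to Morounke's branch passes to Morounke's issue by representation.
Ngozi's line is the sole branch at this level, so the full 1/5 passes to Ngozi's issue by representation.
Folake is the sole taker at this level and receives the full 1/5.
Abiodun is living and takes 2/5.

Abiodun 2/5; Folake 1/5; Zainab 2/5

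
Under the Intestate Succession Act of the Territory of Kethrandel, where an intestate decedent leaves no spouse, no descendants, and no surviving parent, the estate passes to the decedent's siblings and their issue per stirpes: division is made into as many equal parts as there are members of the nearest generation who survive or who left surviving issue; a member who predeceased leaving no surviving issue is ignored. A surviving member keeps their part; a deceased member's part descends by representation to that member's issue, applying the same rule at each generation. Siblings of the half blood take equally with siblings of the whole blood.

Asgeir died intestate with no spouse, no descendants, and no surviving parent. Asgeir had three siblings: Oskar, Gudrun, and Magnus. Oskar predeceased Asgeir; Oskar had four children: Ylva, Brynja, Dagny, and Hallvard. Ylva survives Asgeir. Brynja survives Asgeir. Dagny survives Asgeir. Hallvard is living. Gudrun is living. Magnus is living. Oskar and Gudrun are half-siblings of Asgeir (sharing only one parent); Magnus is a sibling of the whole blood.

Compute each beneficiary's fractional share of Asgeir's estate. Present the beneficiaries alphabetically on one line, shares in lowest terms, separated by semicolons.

Brynja 1/12; Dagny 1/12; Gudrun 1/3; Hallvard 1/12; Magnus 1/3; Ylva 1/12

No spouse, descendants, or parent survives, so the estate passes to Asgeir's siblings per stirpes.
Half-blood and whole-blood siblings take equally under the stated rule.
The estate is divided into 3 equal shares of 1/3 among Oskar, Gudrun, Magnus.
Oskar predeceased; the 1/3 allotted to Oskar's branch passes to Oskar's issue by representation.
The 1/3 is divided into 4 equal shares of 1/12 among Ylva, Brynja, Dagny, Hallvard.
Ylva is living and takes 1/12.
Brynja is living and takes 1/12.
Dagny is living and takes 1/12.
Hallvard is living and takes 1/12.
Gudrun is living and takes 1/3.
Magnus is living and takes 1/3.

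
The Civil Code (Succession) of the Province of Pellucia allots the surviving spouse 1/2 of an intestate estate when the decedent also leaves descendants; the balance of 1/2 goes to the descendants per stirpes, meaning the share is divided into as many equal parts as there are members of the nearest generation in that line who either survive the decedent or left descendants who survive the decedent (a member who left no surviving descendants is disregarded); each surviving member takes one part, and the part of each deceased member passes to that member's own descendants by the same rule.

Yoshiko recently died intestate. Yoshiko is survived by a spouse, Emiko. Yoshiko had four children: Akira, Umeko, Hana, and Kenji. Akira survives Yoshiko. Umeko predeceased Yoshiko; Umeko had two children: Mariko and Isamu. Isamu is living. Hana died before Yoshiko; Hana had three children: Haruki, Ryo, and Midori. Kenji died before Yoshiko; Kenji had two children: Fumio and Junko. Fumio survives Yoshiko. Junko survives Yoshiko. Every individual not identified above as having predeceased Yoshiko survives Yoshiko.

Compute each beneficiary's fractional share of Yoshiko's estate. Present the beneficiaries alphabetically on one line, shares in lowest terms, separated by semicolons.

Akira 1/8; Emiko 1/2; Fumio 1/16; Haruki 1/24; Isamu 1/16; Junko 1/16; Mariko 1/16; Midori 1/24; Ryo 1/24

Emiko, as surviving spouse, takes 1/2.
The remaining 1/2 passes to Yoshiko's descendants per stirpes.
The 1/2 is divided into 4 equal shares of 1/8 among Akira, Umeko, Hana, Kenji.
Akira is living and takes 1/8.
Umeko predeceased; the 1/8 allotted to Umeko's branch passes to Umeko's issue by representation.
The 1/8 is divided into 2 equal shares of 1/16 among Mariko, Isamu.
Mariko is living and takes 1/16.
Isamu is living and takes 1/16.
Hana predeceased; the 1/8 allotted to Hana's branch passes to Hana's issue by representation.
The 1/8 is divided into 3 equal shares of 1/24 among Haruki, Ryo, Midori.
Haruki is living and takes 1/24.
Ryo is living and takes 1/24.
Midori is living and takes 1/24.
Kenji predeceased; the 1/8 allotted to Kenji's branch passes to Kenji's issue by representation.
The 1/8 is divided into 2 equal shares of 1/16 among Fumio, Junko.
Fumio is living and takes 1/16.
Junko is living and takes 1/16.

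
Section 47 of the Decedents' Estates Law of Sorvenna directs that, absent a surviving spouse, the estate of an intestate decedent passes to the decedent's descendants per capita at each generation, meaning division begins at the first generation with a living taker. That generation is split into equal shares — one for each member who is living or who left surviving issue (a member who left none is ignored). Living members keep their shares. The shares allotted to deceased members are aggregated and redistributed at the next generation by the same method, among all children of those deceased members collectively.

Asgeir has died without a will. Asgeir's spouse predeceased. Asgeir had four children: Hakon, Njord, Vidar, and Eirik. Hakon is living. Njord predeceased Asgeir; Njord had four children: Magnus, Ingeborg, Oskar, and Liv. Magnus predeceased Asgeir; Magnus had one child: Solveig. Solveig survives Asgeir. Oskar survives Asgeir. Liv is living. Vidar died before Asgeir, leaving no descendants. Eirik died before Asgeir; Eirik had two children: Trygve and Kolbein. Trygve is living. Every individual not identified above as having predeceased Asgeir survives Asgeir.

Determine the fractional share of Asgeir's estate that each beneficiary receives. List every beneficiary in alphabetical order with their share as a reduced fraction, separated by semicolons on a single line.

There is no surviving spouse, so the entire estate passes to Asgeir's descendants per capita at each generation.
At generation 1 (Hakon, Njord, Eirik) there are 3 shares of (1)/3 = 1/3 each.
Living: Hakon — each takes 1/3.
Deceased: Njord and Eirik. Their combined 2/3 is pooled and carried to generation 2.
At generation 2 (Magnus, Ingeborg, Oskar, Liv, Trygve, Kolbein) there are 6 shares of (2/3)/6 = 1/9 each.
Living: Ingeborg, Oskar, Liv, Trygve, and Kolbein — each takes 1/9.
Deceased: Magnus. That 1/9 share is carried to generation 3.
At generation 3 (Solveig) there are 1 shares of (1/9)/1 = 1/9 each.
Living: Solveig — each takes 1/9.

Hakon 1/3; Ingeborg 1/9; Kolbein 1/9; Liv 1/9; Oskar 1/9; Solveig 1/9; Trygve 1/9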